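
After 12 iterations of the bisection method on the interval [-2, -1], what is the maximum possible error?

Bisection error bound: |error| ≤ (b-a)/2^n
|error| ≤ (-1 - (-2))/2^12 = 1/2^12
|error| ≤ 0.0002441406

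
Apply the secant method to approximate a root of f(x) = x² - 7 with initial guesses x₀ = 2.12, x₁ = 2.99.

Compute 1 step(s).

f(x) = x² - 7
x₀ = 2.12, x₁ = 2.99

Secant formula: x_{n+1} = x_n - f(x_n)(x_n - x_{n-1})/(f(x_n) - f(x_{n-1}))

Iteration 1:
  f(2.120000) = -2.505600
  f(2.990000) = 1.940100
  x_2 = 2.990000 - 1.940100×(2.990000 - 2.120000)/(1.940100 - (-2.505600))
       = 2.610333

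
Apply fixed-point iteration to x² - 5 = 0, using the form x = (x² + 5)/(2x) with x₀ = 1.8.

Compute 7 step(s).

Equation: x² - 5 = 0
Fixed-point form: x = (x² + 5)/(2x)
x₀ = 1.8

x_1 = g(1.800000) = 2.288889
x_2 = g(2.288889) = 2.236677
x_3 = g(2.236677) = 2.236068
x_4 = g(2.236068) = 2.236068
x_5 = g(2.236068) = 2.236068
x_6 = g(2.236068) = 2.236068
x_7 = g(2.236068) = 2.236068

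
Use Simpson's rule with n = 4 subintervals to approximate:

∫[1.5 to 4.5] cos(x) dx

f(x) = cos(x)
a = 1.5, b = 4.5, n = 4
h = (b - a)/n = 0.750000

Simpson's rule: (h/3)[f(x₀) + 4f(x₁) + 2f(x₂) + ... + f(xₙ)]

x_0 = 1.5000, f(x_0) = 0.070737, coefficient = 1
x_1 = 2.2500, f(x_1) = -0.628174, coefficient = 4
x_2 = 3.0000, f(x_2) = -0.989992, coefficient = 2
x_3 = 3.7500, f(x_3) = -0.820559, coefficient = 4
x_4 = 4.5000, f(x_4) = -0.210796, coefficient = 1

I ≈ (0.750000/3) × -7.914976 = -1.978744
Exact value: -1.975025
Error: 0.003719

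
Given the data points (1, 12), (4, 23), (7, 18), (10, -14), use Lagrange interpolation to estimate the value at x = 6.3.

Lagrange interpolation formula:
P(x) = Σ yᵢ × Lᵢ(x)
where Lᵢ(x) = Π_{j≠i} (x - xⱼ)/(xᵢ - xⱼ)

L_0(6.3) = (6.3 - 4)/(1 - 4) × (6.3 - 7)/(1 - 7) × (6.3 - 10)/(1 - 10) = -0.036772
L_1(6.3) = (6.3 - 1)/(4 - 1) × (6.3 - 7)/(4 - 7) × (6.3 - 10)/(4 - 10) = 0.254204
L_2(6.3) = (6.3 - 1)/(7 - 1) × (6.3 - 4)/(7 - 4) × (6.3 - 10)/(7 - 10) = 0.835241
L_3(6.3) = (6.3 - 1)/(10 - 1) × (6.3 - 4)/(10 - 4) × (6.3 - 7)/(10 - 7) = -0.052673

P(6.3) = 12×L_0(6.3) + 23×L_1(6.3) + 18×L_2(6.3) + (-14)×L_3(6.3)
P(6.3) = 21.177179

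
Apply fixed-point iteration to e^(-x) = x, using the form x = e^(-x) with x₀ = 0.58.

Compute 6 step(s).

Equation: e^(-x) = x
Fixed-point form: x = e^(-x)
x₀ = 0.58

x_1 = g(0.580000) = 0.559898
x_2 = g(0.559898) = 0.571267
x_3 = g(0.571267) = 0.564809
x_4 = g(0.564809) = 0.568469
x_5 = g(0.568469) = 0.566392
x_6 = g(0.566392) = 0.567569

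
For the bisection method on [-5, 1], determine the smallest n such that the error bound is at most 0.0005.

We need (b-a)/2^n ≤ 0.0005
(1 - (-5))/2^n ≤ 0.0005
6/2^n ≤ 0.0005
2^n ≥ 12000
n ≥ log₂(12000) = 13.55
n ≥ 14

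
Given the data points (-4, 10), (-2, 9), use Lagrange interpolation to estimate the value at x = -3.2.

Lagrange interpolation formula:
P(x) = Σ yᵢ × Lᵢ(x)
where Lᵢ(x) = Π_{j≠i} (x - xⱼ)/(xᵢ - xⱼ)

L_0(-3.2) = (-3.2 - (-2))/(-4 - (-2)) = 0.600000
L_1(-3.2) = (-3.2 - (-4))/(-2 - (-4)) = 0.400000

P(-3.2) = 10×L_0(-3.2) + 9×L_1(-3.2)
P(-3.2) = 9.600000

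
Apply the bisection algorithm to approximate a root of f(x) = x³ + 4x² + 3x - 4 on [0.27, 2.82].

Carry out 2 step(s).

f(x) = x³ + 4x² + 3x - 4
Initial interval: [0.27, 2.82]

Iteration 1:
  c_1 = (0.270000 + 2.820000)/2 = 1.545000
  f(c_1) = f(1.545000) = 13.871054
  f(a) × f(c) < 0, new interval: [0.270000, 1.545000]
Iteration 2:
  c_2 = (0.270000 + 1.545000)/2 = 0.907500
  f(c_2) = f(0.907500) = 2.764102
  f(a) × f(c) < 0, new interval: [0.270000, 0.907500]

After 2 iteration(s), the approximation is c_2 = 0.907500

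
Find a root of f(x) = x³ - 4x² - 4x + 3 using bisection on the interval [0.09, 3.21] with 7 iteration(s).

f(x) = x³ - 4x² - 4x + 3
Initial interval: [0.09, 3.21]

Iteration 1:
  c_1 = (0.090000 + 3.210000)/2 = 1.650000
  f(c_1) = f(1.650000) = -9.997875
  f(a) × f(c) < 0, new interval: [0.090000, 1.650000]
Iteration 2:
  c_2 = (0.090000 + 1.650000)/2 = 0.870000
  f(c_2) = f(0.870000) = -2.849097
  f(a) × f(c) < 0, new interval: [0.090000, 0.870000]
Iteration 3:
  c_3 = (0.090000 + 0.870000)/2 = 0.480000
  f(c_3) = f(0.480000) = 0.268992
  f(a) × f(c) ≥ 0, new interval: [0.480000, 0.870000]
Iteration 4:
  c_4 = (0.480000 + 0.870000)/2 = 0.675000
  f(c_4) = f(0.675000) = -1.214953
  f(a) × f(c) < 0, new interval: [0.480000, 0.675000]
Iteration 5:
  c_5 = (0.480000 + 0.675000)/2 = 0.577500
  f(c_5) = f(0.577500) = -0.451425
  f(a) × f(c) < 0, new interval: [0.480000, 0.577500]
Iteration 6:
  c_6 = (0.480000 + 0.577500)/2 = 0.528750
  f(c_6) = f(0.528750) = -0.085480
  f(a) × f(c) < 0, new interval: [0.480000, 0.528750]
Iteration 7:
  c_7 = (0.480000 + 0.528750)/2 = 0.504375
  f(c_7) = f(0.504375) = 0.093233
  f(a) × f(c) ≥ 0, new interval: [0.504375, 0.528750]

After 7 iteration(s), the approximation is c_7 = 0.504375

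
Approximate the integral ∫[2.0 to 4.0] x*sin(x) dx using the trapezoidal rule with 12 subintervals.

f(x) = x*sin(x)
a = 2.0, b = 4.0, n = 12
h = (b - a)/n = 0.166667

Trapezoidal rule: (h/2)[f(x₀) + 2f(x₁) + 2f(x₂) + ... + f(xₙ)]

x_0 = 2.0000, f(x_0) = 1.818595, coefficient = 1
x_1 = 2.1667, f(x_1) = 1.793264, coefficient = 2
x_2 = 2.3333, f(x_2) = 1.687200, coefficient = 2
x_3 = 2.5000, f(x_3) = 1.496180, coefficient = 2
x_4 = 2.6667, f(x_4) = 1.219394, coefficient = 2
x_5 = 2.8333, f(x_5) = 0.859635, coefficient = 2
x_6 = 3.0000, f(x_6) = 0.423360, coefficient = 2
x_7 = 3.1667, f(x_7) = -0.079393, coefficient = 2
x_8 = 3.3333, f(x_8) = -0.635227, coefficient = 2
x_9 = 3.5000, f(x_9) = -1.227741, coefficient = 2
x_10 = 3.6667, f(x_10) = -1.838016, coefficient = 2
x_11 = 3.8333, f(x_11) = -2.445202, coefficient = 2
x_12 = 4.0000, f(x_12) = -3.027210, coefficient = 1

I ≈ (0.166667/2) × 1.298295 = 0.108191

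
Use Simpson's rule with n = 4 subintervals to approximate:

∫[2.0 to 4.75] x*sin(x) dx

f(x) = x*sin(x)
a = 2.0, b = 4.75, n = 4
h = (b - a)/n = 0.687500

Simpson's rule: (h/3)[f(x₀) + 4f(x₁) + 2f(x₂) + ... + f(xₙ)]

x_0 = 2.0000, f(x_0) = 1.818595, coefficient = 1
x_1 = 2.6875, f(x_1) = 1.178864, coefficient = 4
x_2 = 3.3750, f(x_2) = -0.780617, coefficient = 2
x_3 = 4.0625, f(x_3) = -3.234363, coefficient = 4
x_4 = 4.7500, f(x_4) = -4.746641, coefficient = 1

I ≈ (0.687500/3) × -12.711276 = -2.913001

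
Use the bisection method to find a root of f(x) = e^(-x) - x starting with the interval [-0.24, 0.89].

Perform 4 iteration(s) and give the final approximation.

f(x) = e^(-x) - x
Initial interval: [-0.24, 0.89]

Iteration 1:
  c_1 = (-0.240000 + 0.890000)/2 = 0.325000
  f(c_1) = f(0.325000) = 0.397527
  f(a) × f(c) ≥ 0, new interval: [0.325000, 0.890000]
Iteration 2:
  c_2 = (0.325000 + 0.890000)/2 = 0.607500
  f(c_2) = f(0.607500) = -0.062789
  f(a) × f(c) < 0, new interval: [0.325000, 0.607500]
Iteration 3:
  c_3 = (0.325000 + 0.607500)/2 = 0.466250
  f(c_3) = f(0.466250) = 0.161100
  f(a) × f(c) ≥ 0, new interval: [0.466250, 0.607500]
Iteration 4:
  c_4 = (0.466250 + 0.607500)/2 = 0.536875
  f(c_4) = f(0.536875) = 0.047697
  f(a) × f(c) ≥ 0, new interval: [0.536875, 0.607500]

After 4 iteration(s), the approximation is c_4 = 0.536875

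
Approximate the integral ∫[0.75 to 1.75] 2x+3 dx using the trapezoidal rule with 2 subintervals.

f(x) = 2x+3
a = 0.75, b = 1.75, n = 2
h = (b - a)/n = 0.500000

Trapezoidal rule: (h/2)[f(x₀) + 2f(x₁) + 2f(x₂) + ... + f(xₙ)]

x_0 = 0.7500, f(x_0) = 4.500000, coefficient = 1
x_1 = 1.2500, f(x_1) = 5.500000, coefficient = 2
x_2 = 1.7500, f(x_2) = 6.500000, coefficient = 1

I ≈ (0.500000/2) × 22.000000 = 5.500000
Exact value: 5.500000
Error: 0.000000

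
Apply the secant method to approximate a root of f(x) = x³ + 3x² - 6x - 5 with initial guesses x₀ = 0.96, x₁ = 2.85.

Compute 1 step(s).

f(x) = x³ + 3x² - 6x - 5
x₀ = 0.96, x₁ = 2.85

Secant formula: x_{n+1} = x_n - f(x_n)(x_n - x_{n-1})/(f(x_n) - f(x_{n-1}))

Iteration 1:
  f(0.960000) = -7.110464
  f(2.850000) = 25.416625
  x_2 = 2.850000 - 25.416625×(2.850000 - 0.960000)/(25.416625 - (-7.110464))
       = 1.373156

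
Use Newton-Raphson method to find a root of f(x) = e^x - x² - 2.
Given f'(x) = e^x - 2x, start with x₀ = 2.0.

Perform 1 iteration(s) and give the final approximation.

f(x) = e^x - x² - 2
f'(x) = e^x - 2x
x₀ = 2.0

Newton-Raphson formula: x_{n+1} = x_n - f(x_n)/f'(x_n)

Iteration 1:
  f(2.000000) = 1.389056
  f'(2.000000) = 3.389056
  x_1 = 2.000000 - 1.389056/3.389056 = 1.590135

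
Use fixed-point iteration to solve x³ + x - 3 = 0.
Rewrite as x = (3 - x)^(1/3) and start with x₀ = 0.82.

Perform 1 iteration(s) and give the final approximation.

Equation: x³ + x - 3 = 0
Fixed-point form: x = (3 - x)^(1/3)
x₀ = 0.82

x_1 = g(0.820000) = 1.296638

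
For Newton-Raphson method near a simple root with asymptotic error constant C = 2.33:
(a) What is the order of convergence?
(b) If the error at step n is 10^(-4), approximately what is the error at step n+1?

(a) Newton-Raphson has quadratic (order 2) convergence near simple roots.
    This means |e_{n+1}| ≈ C|e_n|².

(b) With |e_n| = 10^(-4) and C = 2.33:
    |e_{n+1}| ≈ 2.33 × (10^(-4))² = 2.33 × 10^(-8)

(a) 2 (quadratic); (b) |e_{n+1}| ≈ 2.330e-08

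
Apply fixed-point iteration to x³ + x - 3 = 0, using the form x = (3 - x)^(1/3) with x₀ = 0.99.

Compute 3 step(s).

Equation: x³ + x - 3 = 0
Fixed-point form: x = (3 - x)^(1/3)
x₀ = 0.99

x_1 = g(0.990000) = 1.262017
x_2 = g(1.262017) = 1.202306
x_3 = g(1.202306) = 1.215921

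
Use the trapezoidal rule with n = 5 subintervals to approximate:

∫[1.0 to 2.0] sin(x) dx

f(x) = sin(x)
a = 1.0, b = 2.0, n = 5
h = (b - a)/n = 0.200000

Trapezoidal rule: (h/2)[f(x₀) + 2f(x₁) + 2f(x₂) + ... + f(xₙ)]

x_0 = 1.0000, f(x_0) = 0.841471, coefficient = 1
x_1 = 1.2000, f(x_1) = 0.932039, coefficient = 2
x_2 = 1.4000, f(x_2) = 0.985450, coefficient = 2
x_3 = 1.6000, f(x_3) = 0.999574, coefficient = 2
x_4 = 1.8000, f(x_4) = 0.973848, coefficient = 2
x_5 = 2.0000, f(x_5) = 0.909297, coefficient = 1

I ≈ (0.200000/2) × 9.532589 = 0.953259
Exact value: 0.956449
Error: 0.003190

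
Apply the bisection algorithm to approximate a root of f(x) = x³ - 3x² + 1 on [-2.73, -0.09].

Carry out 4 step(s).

f(x) = x³ - 3x² + 1
Initial interval: [-2.73, -0.09]

Iteration 1:
  c_1 = (-2.730000 + (-0.090000))/2 = -1.410000
  f(c_1) = f(-1.410000) = -7.767521
  f(a) × f(c) ≥ 0, new interval: [-1.410000, -0.090000]
Iteration 2:
  c_2 = (-1.410000 + (-0.090000))/2 = -0.750000
  f(c_2) = f(-0.750000) = -1.109375
  f(a) × f(c) ≥ 0, new interval: [-0.750000, -0.090000]
Iteration 3:
  c_3 = (-0.750000 + (-0.090000))/2 = -0.420000
  f(c_3) = f(-0.420000) = 0.396712
  f(a) × f(c) < 0, new interval: [-0.750000, -0.420000]
Iteration 4:
  c_4 = (-0.750000 + (-0.420000))/2 = -0.585000
  f(c_4) = f(-0.585000) = -0.226877
  f(a) × f(c) ≥ 0, new interval: [-0.585000, -0.420000]

After 4 iteration(s), the approximation is c_4 = -0.585000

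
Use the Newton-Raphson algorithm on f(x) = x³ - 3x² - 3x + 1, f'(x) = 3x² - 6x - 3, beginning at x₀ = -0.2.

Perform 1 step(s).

f(x) = x³ - 3x² - 3x + 1
f'(x) = 3x² - 6x - 3
x₀ = -0.2

Newton-Raphson formula: x_{n+1} = x_n - f(x_n)/f'(x_n)

Iteration 1:
  f(-0.200000) = 1.472000
  f'(-0.200000) = -1.680000
  x_1 = -0.200000 - 1.472000/(-1.680000) = 0.676190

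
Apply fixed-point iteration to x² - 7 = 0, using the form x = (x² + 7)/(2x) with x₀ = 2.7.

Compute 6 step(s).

Equation: x² - 7 = 0
Fixed-point form: x = (x² + 7)/(2x)
x₀ = 2.7

x_1 = g(2.700000) = 2.646296
x_2 = g(2.646296) = 2.645751
x_3 = g(2.645751) = 2.645751
x_4 = g(2.645751) = 2.645751
x_5 = g(2.645751) = 2.645751
x_6 = g(2.645751) = 2.645751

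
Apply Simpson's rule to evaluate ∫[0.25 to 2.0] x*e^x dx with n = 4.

f(x) = x*e^x
a = 0.25, b = 2.0, n = 4
h = (b - a)/n = 0.437500

Simpson's rule: (h/3)[f(x₀) + 4f(x₁) + 2f(x₂) + ... + f(xₙ)]

x_0 = 0.2500, f(x_0) = 0.321006, coefficient = 1
x_1 = 0.6875, f(x_1) = 1.367257, coefficient = 4
x_2 = 1.1250, f(x_2) = 3.465244, coefficient = 2
x_3 = 1.5625, f(x_3) = 7.454271, coefficient = 4
x_4 = 2.0000, f(x_4) = 14.778112, coefficient = 1

I ≈ (0.437500/3) × 57.315717 = 8.358542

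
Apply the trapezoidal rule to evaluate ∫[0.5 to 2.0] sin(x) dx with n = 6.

f(x) = sin(x)
a = 0.5, b = 2.0, n = 6
h = (b - a)/n = 0.250000

Trapezoidal rule: (h/2)[f(x₀) + 2f(x₁) + 2f(x₂) + ... + f(xₙ)]

x_0 = 0.5000, f(x_0) = 0.479426, coefficient = 1
x_1 = 0.7500, f(x_1) = 0.681639, coefficient = 2
x_2 = 1.0000, f(x_2) = 0.841471, coefficient = 2
x_3 = 1.2500, f(x_3) = 0.948985, coefficient = 2
x_4 = 1.5000, f(x_4) = 0.997495, coefficient = 2
x_5 = 1.7500, f(x_5) = 0.983986, coefficient = 2
x_6 = 2.0000, f(x_6) = 0.909297, coefficient = 1

I ≈ (0.250000/2) × 10.295874 = 1.286984
Exact value: 1.293729
Error: 0.006745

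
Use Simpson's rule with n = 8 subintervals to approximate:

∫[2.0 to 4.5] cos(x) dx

f(x) = cos(x)
a = 2.0, b = 4.5, n = 8
h = (b - a)/n = 0.312500

Simpson's rule: (h/3)[f(x₀) + 4f(x₁) + 2f(x₂) + ... + f(xₙ)]

x_0 = 2.0000, f(x_0) = -0.416147, coefficient = 1
x_1 = 2.3125, f(x_1) = -0.675545, coefficient = 4
x_2 = 2.6250, f(x_2) = -0.869507, coefficient = 2
x_3 = 2.9375, f(x_3) = -0.979245, coefficient = 4
x_4 = 3.2500, f(x_4) = -0.994130, coefficient = 2
x_5 = 3.5625, f(x_5) = -0.912719, coefficient = 4
x_6 = 3.8750, f(x_6) = -0.742898, coefficient = 2
x_7 = 4.1875, f(x_7) = -0.501117, coefficient = 4
x_8 = 4.5000, f(x_8) = -0.210796, coefficient = 1

I ≈ (0.312500/3) × -18.114515 = -1.886929
Exact value: -1.886828
Error: 0.000101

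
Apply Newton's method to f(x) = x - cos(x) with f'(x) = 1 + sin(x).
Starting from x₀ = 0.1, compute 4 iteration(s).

f(x) = x - cos(x)
f'(x) = 1 + sin(x)
x₀ = 0.1

Newton-Raphson formula: x_{n+1} = x_n - f(x_n)/f'(x_n)

Iteration 1:
  f(0.100000) = -0.895004
  f'(0.100000) = 1.099833
  x_1 = 0.100000 - (-0.895004)/1.099833 = 0.913763
Iteration 2:
  f(0.913763) = 0.302993
  f'(0.913763) = 1.791808
  x_2 = 0.913763 - 0.302993/1.791808 = 0.744664
Iteration 3:
  f(0.744664) = 0.009349
  f'(0.744664) = 1.677725
  x_3 = 0.744664 - 0.009349/1.677725 = 0.739092
Iteration 4:
  f(0.739092) = 0.000011
  f'(0.739092) = 1.673617
  x_4 = 0.739092 - 0.000011/1.673617 = 0.739085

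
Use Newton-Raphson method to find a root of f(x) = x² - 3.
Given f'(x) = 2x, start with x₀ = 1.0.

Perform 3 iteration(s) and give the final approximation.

f(x) = x² - 3
f'(x) = 2x
x₀ = 1.0

Newton-Raphson formula: x_{n+1} = x_n - f(x_n)/f'(x_n)

Iteration 1:
  f(1.000000) = -2.000000
  f'(1.000000) = 2.000000
  x_1 = 1.000000 - (-2.000000)/2.000000 = 2.000000
Iteration 2:
  f(2.000000) = 1.000000
  f'(2.000000) = 4.000000
  x_2 = 2.000000 - 1.000000/4.000000 = 1.750000
Iteration 3:
  f(1.750000) = 0.062500
  f'(1.750000) = 3.500000
  x_3 = 1.750000 - 0.062500/3.500000 = 1.732143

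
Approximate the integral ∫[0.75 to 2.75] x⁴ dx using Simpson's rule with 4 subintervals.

f(x) = x⁴
a = 0.75, b = 2.75, n = 4
h = (b - a)/n = 0.500000

Simpson's rule: (h/3)[f(x₀) + 4f(x₁) + 2f(x₂) + ... + f(xₙ)]

x_0 = 0.7500, f(x_0) = 0.316406, coefficient = 1
x_1 = 1.2500, f(x_1) = 2.441406, coefficient = 4
x_2 = 1.7500, f(x_2) = 9.378906, coefficient = 2
x_3 = 2.2500, f(x_3) = 25.628906, coefficient = 4
x_4 = 2.7500, f(x_4) = 57.191406, coefficient = 1

I ≈ (0.500000/3) × 188.546875 = 31.424479
Exact value: 31.407813
Error: 0.016667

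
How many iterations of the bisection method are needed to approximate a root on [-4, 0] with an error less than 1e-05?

We need (b-a)/2^n ≤ 1e-05
(0 - (-4))/2^n ≤ 1e-05
4/2^n ≤ 1e-05
2^n ≥ 400000
n ≥ log₂(400000) = 18.61
n ≥ 19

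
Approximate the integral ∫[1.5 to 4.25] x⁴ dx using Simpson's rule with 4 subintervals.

f(x) = x⁴
a = 1.5, b = 4.25, n = 4
h = (b - a)/n = 0.687500

Simpson's rule: (h/3)[f(x₀) + 4f(x₁) + 2f(x₂) + ... + f(xₙ)]

x_0 = 1.5000, f(x_0) = 5.062500, coefficient = 1
x_1 = 2.1875, f(x_1) = 22.897720, coefficient = 4
x_2 = 2.8750, f(x_2) = 68.320557, coefficient = 2
x_3 = 3.5625, f(x_3) = 161.071793, coefficient = 4
x_4 = 4.2500, f(x_4) = 326.253906, coefficient = 1

I ≈ (0.687500/3) × 1203.835571 = 275.878985
Exact value: 275.797070
Error: 0.081915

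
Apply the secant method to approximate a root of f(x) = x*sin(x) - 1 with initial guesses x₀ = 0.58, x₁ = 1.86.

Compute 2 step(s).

f(x) = x*sin(x) - 1
x₀ = 0.58, x₁ = 1.86

Secant formula: x_{n+1} = x_n - f(x_n)(x_n - x_{n-1})/(f(x_n) - f(x_{n-1}))

Iteration 1:
  f(0.580000) = -0.682146
  f(1.860000) = 0.782757
  x_2 = 1.860000 - 0.782757×(1.860000 - 0.580000)/(0.782757 - (-0.682146))
       = 1.176044
Iteration 2:
  f(1.860000) = 0.782757
  f(1.176044) = 0.085597
  x_3 = 1.176044 - 0.085597×(1.176044 - 1.860000)/(0.085597 - 0.782757)
       = 1.092068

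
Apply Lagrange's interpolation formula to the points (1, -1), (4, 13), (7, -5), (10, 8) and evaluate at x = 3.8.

Lagrange interpolation formula:
P(x) = Σ yᵢ × Lᵢ(x)
where Lᵢ(x) = Π_{j≠i} (x - xⱼ)/(xᵢ - xⱼ)

L_0(3.8) = (3.8 - 4)/(1 - 4) × (3.8 - 7)/(1 - 7) × (3.8 - 10)/(1 - 10) = 0.024494
L_1(3.8) = (3.8 - 1)/(4 - 1) × (3.8 - 7)/(4 - 7) × (3.8 - 10)/(4 - 10) = 1.028741
L_2(3.8) = (3.8 - 1)/(7 - 1) × (3.8 - 4)/(7 - 4) × (3.8 - 10)/(7 - 10) = -0.064296
L_3(3.8) = (3.8 - 1)/(10 - 1) × (3.8 - 4)/(10 - 4) × (3.8 - 7)/(10 - 7) = 0.011062

P(3.8) = (-1)×L_0(3.8) + 13×L_1(3.8) + (-5)×L_2(3.8) + 8×L_3(3.8)
P(3.8) = 13.759111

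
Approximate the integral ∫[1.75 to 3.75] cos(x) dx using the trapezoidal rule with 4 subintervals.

f(x) = cos(x)
a = 1.75, b = 3.75, n = 4
h = (b - a)/n = 0.500000

Trapezoidal rule: (h/2)[f(x₀) + 2f(x₁) + 2f(x₂) + ... + f(xₙ)]

x_0 = 1.7500, f(x_0) = -0.178246, coefficient = 1
x_1 = 2.2500, f(x_1) = -0.628174, coefficient = 2
x_2 = 2.7500, f(x_2) = -0.924302, coefficient = 2
x_3 = 3.2500, f(x_3) = -0.994130, coefficient = 2
x_4 = 3.7500, f(x_4) = -0.820559, coefficient = 1

I ≈ (0.500000/2) × -6.092017 = -1.523004
Exact value: -1.555547
Error: 0.032543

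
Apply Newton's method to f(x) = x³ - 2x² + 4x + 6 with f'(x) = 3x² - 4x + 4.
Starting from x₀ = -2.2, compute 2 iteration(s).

f(x) = x³ - 2x² + 4x + 6
f'(x) = 3x² - 4x + 4
x₀ = -2.2

Newton-Raphson formula: x_{n+1} = x_n - f(x_n)/f'(x_n)

Iteration 1:
  f(-2.200000) = -23.128000
  f'(-2.200000) = 27.320000
  x_1 = -2.200000 - (-23.128000)/27.320000 = -1.353441
Iteration 2:
  f(-1.353441) = -5.556601
  f'(-1.353441) = 14.909168
  x_2 = -1.353441 - (-5.556601)/14.909168 = -0.980744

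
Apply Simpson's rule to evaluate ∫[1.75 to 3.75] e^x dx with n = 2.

f(x) = e^x
a = 1.75, b = 3.75, n = 2
h = (b - a)/n = 1.000000

Simpson's rule: (h/3)[f(x₀) + 4f(x₁) + 2f(x₂) + ... + f(xₙ)]

x_0 = 1.7500, f(x_0) = 5.754603, coefficient = 1
x_1 = 2.7500, f(x_1) = 15.642632, coefficient = 4
x_2 = 3.7500, f(x_2) = 42.521082, coefficient = 1

I ≈ (1.000000/3) × 110.846212 = 36.948737
Exact value: 36.766479
Error: 0.182258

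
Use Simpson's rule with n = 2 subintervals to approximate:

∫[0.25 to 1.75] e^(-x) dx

f(x) = e^(-x)
a = 0.25, b = 1.75, n = 2
h = (b - a)/n = 0.750000

Simpson's rule: (h/3)[f(x₀) + 4f(x₁) + 2f(x₂) + ... + f(xₙ)]

x_0 = 0.2500, f(x_0) = 0.778801, coefficient = 1
x_1 = 1.0000, f(x_1) = 0.367879, coefficient = 4
x_2 = 1.7500, f(x_2) = 0.173774, coefficient = 1

I ≈ (0.750000/3) × 2.424092 = 0.606023
Exact value: 0.605027
Error: 0.000996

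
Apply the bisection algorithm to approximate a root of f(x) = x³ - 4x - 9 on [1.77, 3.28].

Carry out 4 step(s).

f(x) = x³ - 4x - 9
Initial interval: [1.77, 3.28]

Iteration 1:
  c_1 = (1.770000 + 3.280000)/2 = 2.525000
  f(c_1) = f(2.525000) = -3.001547
  f(a) × f(c) ≥ 0, new interval: [2.525000, 3.280000]
Iteration 2:
  c_2 = (2.525000 + 3.280000)/2 = 2.902500
  f(c_2) = f(2.902500) = 3.842129
  f(a) × f(c) < 0, new interval: [2.525000, 2.902500]
Iteration 3:
  c_3 = (2.525000 + 2.902500)/2 = 2.713750
  f(c_3) = f(2.713750) = 0.130247
  f(a) × f(c) < 0, new interval: [2.525000, 2.713750]
Iteration 4:
  c_4 = (2.525000 + 2.713750)/2 = 2.619375
  f(c_4) = f(2.619375) = -1.505640
  f(a) × f(c) ≥ 0, new interval: [2.619375, 2.713750]

After 4 iteration(s), the approximation is c_4 = 2.619375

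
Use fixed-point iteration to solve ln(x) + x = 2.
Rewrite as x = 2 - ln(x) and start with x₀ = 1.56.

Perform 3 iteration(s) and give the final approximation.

Equation: ln(x) + x = 2
Fixed-point form: x = 2 - ln(x)
x₀ = 1.56

x_1 = g(1.560000) = 1.555314
x_2 = g(1.555314) = 1.558322
x_3 = g(1.558322) = 1.556390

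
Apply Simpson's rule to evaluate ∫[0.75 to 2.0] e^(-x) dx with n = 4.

f(x) = e^(-x)
a = 0.75, b = 2.0, n = 4
h = (b - a)/n = 0.312500

Simpson's rule: (h/3)[f(x₀) + 4f(x₁) + 2f(x₂) + ... + f(xₙ)]

x_0 = 0.7500, f(x_0) = 0.472367, coefficient = 1
x_1 = 1.0625, f(x_1) = 0.345591, coefficient = 4
x_2 = 1.3750, f(x_2) = 0.252840, coefficient = 2
x_3 = 1.6875, f(x_3) = 0.184981, coefficient = 4
x_4 = 2.0000, f(x_4) = 0.135335, coefficient = 1

I ≈ (0.312500/3) × 3.235670 = 0.337049
Exact value: 0.337031
Error: 0.000018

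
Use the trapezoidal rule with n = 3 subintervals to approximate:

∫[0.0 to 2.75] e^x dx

f(x) = e^x
a = 0.0, b = 2.75, n = 3
h = (b - a)/n = 0.916667

Trapezoidal rule: (h/2)[f(x₀) + 2f(x₁) + 2f(x₂) + ... + f(xₙ)]

x_0 = 0.0000, f(x_0) = 1.000000, coefficient = 1
x_1 = 0.9167, f(x_1) = 2.500940, coefficient = 2
x_2 = 1.8333, f(x_2) = 6.254701, coefficient = 2
x_3 = 2.7500, f(x_3) = 15.642632, coefficient = 1

I ≈ (0.916667/2) × 34.153914 = 15.653877
Exact value: 14.642632
Error: 1.011245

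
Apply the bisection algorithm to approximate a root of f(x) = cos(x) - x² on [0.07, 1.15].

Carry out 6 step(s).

f(x) = cos(x) - x²
Initial interval: [0.07, 1.15]

Iteration 1:
  c_1 = (0.070000 + 1.150000)/2 = 0.610000
  f(c_1) = f(0.610000) = 0.447548
  f(a) × f(c) ≥ 0, new interval: [0.610000, 1.150000]
Iteration 2:
  c_2 = (0.610000 + 1.150000)/2 = 0.880000
  f(c_2) = f(0.880000) = -0.137249
  f(a) × f(c) < 0, new interval: [0.610000, 0.880000]
Iteration 3:
  c_3 = (0.610000 + 0.880000)/2 = 0.745000
  f(c_3) = f(0.745000) = 0.180063
  f(a) × f(c) ≥ 0, new interval: [0.745000, 0.880000]
Iteration 4:
  c_4 = (0.745000 + 0.880000)/2 = 0.812500
  f(c_4) = f(0.812500) = 0.027529
  f(a) × f(c) ≥ 0, new interval: [0.812500, 0.880000]
Iteration 5:
  c_5 = (0.812500 + 0.880000)/2 = 0.846250
  f(c_5) = f(0.846250) = -0.053343
  f(a) × f(c) < 0, new interval: [0.812500, 0.846250]
Iteration 6:
  c_6 = (0.812500 + 0.846250)/2 = 0.829375
  f(c_6) = f(0.829375) = -0.012526
  f(a) × f(c) < 0, new interval: [0.812500, 0.829375]

After 6 iteration(s), the approximation is c_6 = 0.829375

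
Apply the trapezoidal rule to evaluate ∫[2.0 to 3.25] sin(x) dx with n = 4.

f(x) = sin(x)
a = 2.0, b = 3.25, n = 4
h = (b - a)/n = 0.312500

Trapezoidal rule: (h/2)[f(x₀) + 2f(x₁) + 2f(x₂) + ... + f(xₙ)]

x_0 = 2.0000, f(x_0) = 0.909297, coefficient = 1
x_1 = 2.3125, f(x_1) = 0.737319, coefficient = 2
x_2 = 2.6250, f(x_2) = 0.493920, coefficient = 2
x_3 = 2.9375, f(x_3) = 0.202679, coefficient = 2
x_4 = 3.2500, f(x_4) = -0.108195, coefficient = 1

I ≈ (0.312500/2) × 3.668938 = 0.573272
Exact value: 0.577983
Error: 0.004711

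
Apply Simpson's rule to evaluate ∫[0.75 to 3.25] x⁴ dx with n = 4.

f(x) = x⁴
a = 0.75, b = 3.25, n = 4
h = (b - a)/n = 0.625000

Simpson's rule: (h/3)[f(x₀) + 4f(x₁) + 2f(x₂) + ... + f(xₙ)]

x_0 = 0.7500, f(x_0) = 0.316406, coefficient = 1
x_1 = 1.3750, f(x_1) = 3.574463, coefficient = 4
x_2 = 2.0000, f(x_2) = 16.000000, coefficient = 2
x_3 = 2.6250, f(x_3) = 47.480713, coefficient = 4
x_4 = 3.2500, f(x_4) = 111.566406, coefficient = 1

I ≈ (0.625000/3) × 348.103516 = 72.521566
Exact value: 72.470703
Error: 0.050863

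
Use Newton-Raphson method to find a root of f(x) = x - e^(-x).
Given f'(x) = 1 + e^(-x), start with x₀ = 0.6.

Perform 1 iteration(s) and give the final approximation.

f(x) = x - e^(-x)
f'(x) = 1 + e^(-x)
x₀ = 0.6

Newton-Raphson formula: x_{n+1} = x_n - f(x_n)/f'(x_n)

Iteration 1:
  f(0.600000) = 0.051188
  f'(0.600000) = 1.548812
  x_1 = 0.600000 - 0.051188/1.548812 = 0.566950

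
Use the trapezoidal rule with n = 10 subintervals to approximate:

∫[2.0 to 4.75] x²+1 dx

f(x) = x²+1
a = 2.0, b = 4.75, n = 10
h = (b - a)/n = 0.275000

Trapezoidal rule: (h/2)[f(x₀) + 2f(x₁) + 2f(x₂) + ... + f(xₙ)]

x_0 = 2.0000, f(x_0) = 5.000000, coefficient = 1
x_1 = 2.2750, f(x_1) = 6.175625, coefficient = 2
x_2 = 2.5500, f(x_2) = 7.502500, coefficient = 2
x_3 = 2.8250, f(x_3) = 8.980625, coefficient = 2
x_4 = 3.1000, f(x_4) = 10.610000, coefficient = 2
x_5 = 3.3750, f(x_5) = 12.390625, coefficient = 2
x_6 = 3.6500, f(x_6) = 14.322500, coefficient = 2
x_7 = 3.9250, f(x_7) = 16.405625, coefficient = 2
x_8 = 4.2000, f(x_8) = 18.640000, coefficient = 2
x_9 = 4.4750, f(x_9) = 21.025625, coefficient = 2
x_10 = 4.7500, f(x_10) = 23.562500, coefficient = 1

I ≈ (0.275000/2) × 260.668750 = 35.841953
Exact value: 35.807292
Error: 0.034661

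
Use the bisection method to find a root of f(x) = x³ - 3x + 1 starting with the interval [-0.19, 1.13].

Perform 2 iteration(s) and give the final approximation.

f(x) = x³ - 3x + 1
Initial interval: [-0.19, 1.13]

Iteration 1:
  c_1 = (-0.190000 + 1.130000)/2 = 0.470000
  f(c_1) = f(0.470000) = -0.306177
  f(a) × f(c) < 0, new interval: [-0.190000, 0.470000]
Iteration 2:
  c_2 = (-0.190000 + 0.470000)/2 = 0.140000
  f(c_2) = f(0.140000) = 0.582744
  f(a) × f(c) ≥ 0, new interval: [0.140000, 0.470000]

After 2 iteration(s), the approximation is c_2 = 0.140000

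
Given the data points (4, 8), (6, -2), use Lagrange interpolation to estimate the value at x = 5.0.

Lagrange interpolation formula:
P(x) = Σ yᵢ × Lᵢ(x)
where Lᵢ(x) = Π_{j≠i} (x - xⱼ)/(xᵢ - xⱼ)

L_0(5.0) = (5.0 - 6)/(4 - 6) = 0.500000
L_1(5.0) = (5.0 - 4)/(6 - 4) = 0.500000

P(5.0) = 8×L_0(5.0) + (-2)×L_1(5.0)
P(5.0) = 3.000000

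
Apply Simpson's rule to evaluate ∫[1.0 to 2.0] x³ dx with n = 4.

f(x) = x³
a = 1.0, b = 2.0, n = 4
h = (b - a)/n = 0.250000

Simpson's rule: (h/3)[f(x₀) + 4f(x₁) + 2f(x₂) + ... + f(xₙ)]

x_0 = 1.0000, f(x_0) = 1.000000, coefficient = 1
x_1 = 1.2500, f(x_1) = 1.953125, coefficient = 4
x_2 = 1.5000, f(x_2) = 3.375000, coefficient = 2
x_3 = 1.7500, f(x_3) = 5.359375, coefficient = 4
x_4 = 2.0000, f(x_4) = 8.000000, coefficient = 1

I ≈ (0.250000/3) × 45.000000 = 3.750000
Exact value: 3.750000
Error: 0.000000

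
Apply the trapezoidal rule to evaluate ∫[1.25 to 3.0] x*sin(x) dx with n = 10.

f(x) = x*sin(x)
a = 1.25, b = 3.0, n = 10
h = (b - a)/n = 0.175000

Trapezoidal rule: (h/2)[f(x₀) + 2f(x₁) + 2f(x₂) + ... + f(xₙ)]

x_0 = 1.2500, f(x_0) = 1.186231, coefficient = 1
x_1 = 1.4250, f(x_1) = 1.409882, coefficient = 2
x_2 = 1.6000, f(x_2) = 1.599318, coefficient = 2
x_3 = 1.7750, f(x_3) = 1.738120, coefficient = 2
x_4 = 1.9500, f(x_4) = 1.811471, coefficient = 2
x_5 = 2.1250, f(x_5) = 1.806930, coefficient = 2
x_6 = 2.3000, f(x_6) = 1.715122, coefficient = 2
x_7 = 2.4750, f(x_7) = 1.530321, coefficient = 2
x_8 = 2.6500, f(x_8) = 1.250881, coefficient = 2
x_9 = 2.8250, f(x_9) = 0.879508, coefficient = 2
x_10 = 3.0000, f(x_10) = 0.423360, coefficient = 1

I ≈ (0.175000/2) × 29.092697 = 2.545611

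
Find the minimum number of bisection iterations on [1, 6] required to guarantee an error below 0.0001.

We need (b-a)/2^n ≤ 0.0001
(6 - 1)/2^n ≤ 0.0001
5/2^n ≤ 0.0001
2^n ≥ 50000
n ≥ log₂(50000) = 15.61
n ≥ 16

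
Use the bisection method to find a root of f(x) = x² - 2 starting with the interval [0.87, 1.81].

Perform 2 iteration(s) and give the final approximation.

f(x) = x² - 2
Initial interval: [0.87, 1.81]

Iteration 1:
  c_1 = (0.870000 + 1.810000)/2 = 1.340000
  f(c_1) = f(1.340000) = -0.204400
  f(a) × f(c) ≥ 0, new interval: [1.340000, 1.810000]
Iteration 2:
  c_2 = (1.340000 + 1.810000)/2 = 1.575000
  f(c_2) = f(1.575000) = 0.480625
  f(a) × f(c) < 0, new interval: [1.340000, 1.575000]

After 2 iteration(s), the approximation is c_2 = 1.575000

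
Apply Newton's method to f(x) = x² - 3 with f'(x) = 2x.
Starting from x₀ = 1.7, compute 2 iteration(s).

f(x) = x² - 3
f'(x) = 2x
x₀ = 1.7

Newton-Raphson formula: x_{n+1} = x_n - f(x_n)/f'(x_n)

Iteration 1:
  f(1.700000) = -0.110000
  f'(1.700000) = 3.400000
  x_1 = 1.700000 - (-0.110000)/3.400000 = 1.732353
Iteration 2:
  f(1.732353) = 0.001047
  f'(1.732353) = 3.464706
  x_2 = 1.732353 - 0.001047/3.464706 = 1.732051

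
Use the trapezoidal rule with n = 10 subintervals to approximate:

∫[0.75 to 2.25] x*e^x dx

f(x) = x*e^x
a = 0.75, b = 2.25, n = 10
h = (b - a)/n = 0.150000

Trapezoidal rule: (h/2)[f(x₀) + 2f(x₁) + 2f(x₂) + ... + f(xₙ)]

x_0 = 0.7500, f(x_0) = 1.587750, coefficient = 1
x_1 = 0.9000, f(x_1) = 2.213643, coefficient = 2
x_2 = 1.0500, f(x_2) = 3.000534, coefficient = 2
x_3 = 1.2000, f(x_3) = 3.984140, coefficient = 2
x_4 = 1.3500, f(x_4) = 5.207524, coefficient = 2
x_5 = 1.5000, f(x_5) = 6.722534, coefficient = 2
x_6 = 1.6500, f(x_6) = 8.591517, coefficient = 2
x_7 = 1.8000, f(x_7) = 10.889365, coefficient = 2
x_8 = 1.9500, f(x_8) = 13.705941, coefficient = 2
x_9 = 2.1000, f(x_9) = 17.148957, coefficient = 2
x_10 = 2.2500, f(x_10) = 21.347406, coefficient = 1

I ≈ (0.150000/2) × 165.863465 = 12.439760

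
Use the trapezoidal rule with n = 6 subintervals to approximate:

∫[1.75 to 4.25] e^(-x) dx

f(x) = e^(-x)
a = 1.75, b = 4.25, n = 6
h = (b - a)/n = 0.416667

Trapezoidal rule: (h/2)[f(x₀) + 2f(x₁) + 2f(x₂) + ... + f(xₙ)]

x_0 = 1.7500, f(x_0) = 0.173774, coefficient = 1
x_1 = 2.1667, f(x_1) = 0.114559, coefficient = 2
x_2 = 2.5833, f(x_2) = 0.075522, coefficient = 2
x_3 = 3.0000, f(x_3) = 0.049787, coefficient = 2
x_4 = 3.4167, f(x_4) = 0.032822, coefficient = 2
x_5 = 3.8333, f(x_5) = 0.021637, coefficient = 2
x_6 = 4.2500, f(x_6) = 0.014264, coefficient = 1

I ≈ (0.416667/2) × 0.776692 = 0.161811
Exact value: 0.159510
Error: 0.002301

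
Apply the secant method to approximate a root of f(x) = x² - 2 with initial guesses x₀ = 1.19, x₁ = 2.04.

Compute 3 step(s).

f(x) = x² - 2
x₀ = 1.19, x₁ = 2.04

Secant formula: x_{n+1} = x_n - f(x_n)(x_n - x_{n-1})/(f(x_n) - f(x_{n-1}))

Iteration 1:
  f(1.190000) = -0.583900
  f(2.040000) = 2.161600
  x_2 = 2.040000 - 2.161600×(2.040000 - 1.190000)/(2.161600 - (-0.583900))
       = 1.370774
Iteration 2:
  f(2.040000) = 2.161600
  f(1.370774) = -0.120979
  x_3 = 1.370774 - (-0.120979)×(1.370774 - 2.040000)/(-0.120979 - 2.161600)
       = 1.406244
Iteration 3:
  f(1.370774) = -0.120979
  f(1.406244) = -0.022479
  x_4 = 1.406244 - (-0.022479)×(1.406244 - 1.370774)/(-0.022479 - (-0.120979))
       = 1.414338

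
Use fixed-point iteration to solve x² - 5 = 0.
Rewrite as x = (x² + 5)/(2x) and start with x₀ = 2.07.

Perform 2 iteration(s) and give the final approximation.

Equation: x² - 5 = 0
Fixed-point form: x = (x² + 5)/(2x)
x₀ = 2.07

x_1 = g(2.070000) = 2.242729
x_2 = g(2.242729) = 2.236078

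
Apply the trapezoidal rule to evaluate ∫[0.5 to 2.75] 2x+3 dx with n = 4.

f(x) = 2x+3
a = 0.5, b = 2.75, n = 4
h = (b - a)/n = 0.562500

Trapezoidal rule: (h/2)[f(x₀) + 2f(x₁) + 2f(x₂) + ... + f(xₙ)]

x_0 = 0.5000, f(x_0) = 4.000000, coefficient = 1
x_1 = 1.0625, f(x_1) = 5.125000, coefficient = 2
x_2 = 1.6250, f(x_2) = 6.250000, coefficient = 2
x_3 = 2.1875, f(x_3) = 7.375000, coefficient = 2
x_4 = 2.7500, f(x_4) = 8.500000, coefficient = 1

I ≈ (0.562500/2) × 50.000000 = 14.062500
Exact value: 14.062500
Error: 0.000000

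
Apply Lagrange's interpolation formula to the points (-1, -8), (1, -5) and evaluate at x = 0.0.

Lagrange interpolation formula:
P(x) = Σ yᵢ × Lᵢ(x)
where Lᵢ(x) = Π_{j≠i} (x - xⱼ)/(xᵢ - xⱼ)

L_0(0.0) = (0.0 - 1)/(-1 - 1) = 0.500000
L_1(0.0) = (0.0 - (-1))/(1 - (-1)) = 0.500000

P(0.0) = (-8)×L_0(0.0) + (-5)×L_1(0.0)
P(0.0) = -6.500000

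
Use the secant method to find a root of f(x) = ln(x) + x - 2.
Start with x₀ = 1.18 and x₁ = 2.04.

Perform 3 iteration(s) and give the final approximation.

f(x) = ln(x) + x - 2
x₀ = 1.18, x₁ = 2.04

Secant formula: x_{n+1} = x_n - f(x_n)(x_n - x_{n-1})/(f(x_n) - f(x_{n-1}))

Iteration 1:
  f(1.180000) = -0.654486
  f(2.040000) = 0.752950
  x_2 = 2.040000 - 0.752950×(2.040000 - 1.180000)/(0.752950 - (-0.654486))
       = 1.579917
Iteration 2:
  f(2.040000) = 0.752950
  f(1.579917) = 0.037290
  x_3 = 1.579917 - 0.037290×(1.579917 - 2.040000)/(0.037290 - 0.752950)
       = 1.555944
Iteration 3:
  f(1.579917) = 0.037290
  f(1.555944) = -0.001973
  x_4 = 1.555944 - (-0.001973)×(1.555944 - 1.579917)/(-0.001973 - 0.037290)
       = 1.557149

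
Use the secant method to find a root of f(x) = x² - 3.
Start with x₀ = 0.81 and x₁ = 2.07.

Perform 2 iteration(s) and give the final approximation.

f(x) = x² - 3
x₀ = 0.81, x₁ = 2.07

Secant formula: x_{n+1} = x_n - f(x_n)(x_n - x_{n-1})/(f(x_n) - f(x_{n-1}))

Iteration 1:
  f(0.810000) = -2.343900
  f(2.070000) = 1.284900
  x_2 = 2.070000 - 1.284900×(2.070000 - 0.810000)/(1.284900 - (-2.343900))
       = 1.623854
Iteration 2:
  f(2.070000) = 1.284900
  f(1.623854) = -0.363098
  x_3 = 1.623854 - (-0.363098)×(1.623854 - 2.070000)/(-0.363098 - 1.284900)
       = 1.722152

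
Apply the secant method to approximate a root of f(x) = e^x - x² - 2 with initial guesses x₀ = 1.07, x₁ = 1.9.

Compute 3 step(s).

f(x) = e^x - x² - 2
x₀ = 1.07, x₁ = 1.9

Secant formula: x_{n+1} = x_n - f(x_n)(x_n - x_{n-1})/(f(x_n) - f(x_{n-1}))

Iteration 1:
  f(1.070000) = -0.229521
  f(1.900000) = 1.075894
  x_2 = 1.900000 - 1.075894×(1.900000 - 1.070000)/(1.075894 - (-0.229521))
       = 1.215932
Iteration 2:
  f(1.900000) = 1.075894
  f(1.215932) = -0.105054
  x_3 = 1.215932 - (-0.105054)×(1.215932 - 1.900000)/(-0.105054 - 1.075894)
       = 1.276785
Iteration 3:
  f(1.215932) = -0.105054
  f(1.276785) = -0.045085
  x_4 = 1.276785 - (-0.045085)×(1.276785 - 1.215932)/(-0.045085 - (-0.105054))
       = 1.322534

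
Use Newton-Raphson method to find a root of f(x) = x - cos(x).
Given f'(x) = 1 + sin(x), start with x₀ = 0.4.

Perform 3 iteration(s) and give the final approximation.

f(x) = x - cos(x)
f'(x) = 1 + sin(x)
x₀ = 0.4

Newton-Raphson formula: x_{n+1} = x_n - f(x_n)/f'(x_n)

Iteration 1:
  f(0.400000) = -0.521061
  f'(0.400000) = 1.389418
  x_1 = 0.400000 - (-0.521061)/1.389418 = 0.775021
Iteration 2:
  f(0.775021) = 0.060615
  f'(0.775021) = 1.699731
  x_2 = 0.775021 - 0.060615/1.699731 = 0.739360
Iteration 3:
  f(0.739360) = 0.000460
  f'(0.739360) = 1.673815
  x_3 = 0.739360 - 0.000460/1.673815 = 0.739085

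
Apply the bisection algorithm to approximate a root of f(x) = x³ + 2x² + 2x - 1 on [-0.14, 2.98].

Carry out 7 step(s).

f(x) = x³ + 2x² + 2x - 1
Initial interval: [-0.14, 2.98]

Iteration 1:
  c_1 = (-0.140000 + 2.980000)/2 = 1.420000
  f(c_1) = f(1.420000) = 8.736088
  f(a) × f(c) < 0, new interval: [-0.140000, 1.420000]
Iteration 2:
  c_2 = (-0.140000 + 1.420000)/2 = 0.640000
  f(c_2) = f(0.640000) = 1.361344
  f(a) × f(c) < 0, new interval: [-0.140000, 0.640000]
Iteration 3:
  c_3 = (-0.140000 + 0.640000)/2 = 0.250000
  f(c_3) = f(0.250000) = -0.359375
  f(a) × f(c) ≥ 0, new interval: [0.250000, 0.640000]
Iteration 4:
  c_4 = (0.250000 + 0.640000)/2 = 0.445000
  f(c_4) = f(0.445000) = 0.374171
  f(a) × f(c) < 0, new interval: [0.250000, 0.445000]
Iteration 5:
  c_5 = (0.250000 + 0.445000)/2 = 0.347500
  f(c_5) = f(0.347500) = -0.021525
  f(a) × f(c) ≥ 0, new interval: [0.347500, 0.445000]
Iteration 6:
  c_6 = (0.347500 + 0.445000)/2 = 0.396250
  f(c_6) = f(0.396250) = 0.168745
  f(a) × f(c) < 0, new interval: [0.347500, 0.396250]
Iteration 7:
  c_7 = (0.347500 + 0.396250)/2 = 0.371875
  f(c_7) = f(0.371875) = 0.071759
  f(a) × f(c) < 0, new interval: [0.347500, 0.371875]

After 7 iteration(s), the approximation is c_7 = 0.371875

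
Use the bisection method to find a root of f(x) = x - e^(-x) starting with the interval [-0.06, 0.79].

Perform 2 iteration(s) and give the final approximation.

f(x) = x - e^(-x)
Initial interval: [-0.06, 0.79]

Iteration 1:
  c_1 = (-0.060000 + 0.790000)/2 = 0.365000
  f(c_1) = f(0.365000) = -0.329197
  f(a) × f(c) ≥ 0, new interval: [0.365000, 0.790000]
Iteration 2:
  c_2 = (0.365000 + 0.790000)/2 = 0.577500
  f(c_2) = f(0.577500) = 0.016200
  f(a) × f(c) < 0, new interval: [0.365000, 0.577500]

After 2 iteration(s), the approximation is c_2 = 0.577500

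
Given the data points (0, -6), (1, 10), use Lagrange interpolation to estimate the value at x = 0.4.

Lagrange interpolation formula:
P(x) = Σ yᵢ × Lᵢ(x)
where Lᵢ(x) = Π_{j≠i} (x - xⱼ)/(xᵢ - xⱼ)

L_0(0.4) = (0.4 - 1)/(0 - 1) = 0.600000
L_1(0.4) = (0.4 - 0)/(1 - 0) = 0.400000

P(0.4) = (-6)×L_0(0.4) + 10×L_1(0.4)
P(0.4) = 0.400000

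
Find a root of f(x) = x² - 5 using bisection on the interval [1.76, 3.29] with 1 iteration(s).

f(x) = x² - 5
Initial interval: [1.76, 3.29]

Iteration 1:
  c_1 = (1.760000 + 3.290000)/2 = 2.525000
  f(c_1) = f(2.525000) = 1.375625
  f(a) × f(c) < 0, new interval: [1.760000, 2.525000]

After 1 iteration(s), the approximation is c_1 = 2.525000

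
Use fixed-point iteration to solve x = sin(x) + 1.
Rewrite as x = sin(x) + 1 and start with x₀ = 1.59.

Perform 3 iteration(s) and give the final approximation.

Equation: x = sin(x) + 1
Fixed-point form: x = sin(x) + 1
x₀ = 1.59

x_1 = g(1.590000) = 1.999816
x_2 = g(1.999816) = 1.909374
x_3 = g(1.909374) = 1.943228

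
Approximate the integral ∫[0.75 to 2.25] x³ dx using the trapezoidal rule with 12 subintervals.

f(x) = x³
a = 0.75, b = 2.25, n = 12
h = (b - a)/n = 0.125000

Trapezoidal rule: (h/2)[f(x₀) + 2f(x₁) + 2f(x₂) + ... + f(xₙ)]

x_0 = 0.7500, f(x_0) = 0.421875, coefficient = 1
x_1 = 0.8750, f(x_1) = 0.669922, coefficient = 2
x_2 = 1.0000, f(x_2) = 1.000000, coefficient = 2
x_3 = 1.1250, f(x_3) = 1.423828, coefficient = 2
x_4 = 1.2500, f(x_4) = 1.953125, coefficient = 2
x_5 = 1.3750, f(x_5) = 2.599609, coefficient = 2
x_6 = 1.5000, f(x_6) = 3.375000, coefficient = 2
x_7 = 1.6250, f(x_7) = 4.291016, coefficient = 2
x_8 = 1.7500, f(x_8) = 5.359375, coefficient = 2
x_9 = 1.8750, f(x_9) = 6.591797, coefficient = 2
x_10 = 2.0000, f(x_10) = 8.000000, coefficient = 2
x_11 = 2.1250, f(x_11) = 9.595703, coefficient = 2
x_12 = 2.2500, f(x_12) = 11.390625, coefficient = 1

I ≈ (0.125000/2) × 101.531250 = 6.345703
Exact value: 6.328125
Error: 0.017578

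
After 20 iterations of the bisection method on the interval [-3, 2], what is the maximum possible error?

Bisection error bound: |error| ≤ (b-a)/2^n
|error| ≤ (2 - (-3))/2^20 = 5/2^20
|error| ≤ 0.0000047684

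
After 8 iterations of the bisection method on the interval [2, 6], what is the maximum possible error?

Bisection error bound: |error| ≤ (b-a)/2^n
|error| ≤ (6 - 2)/2^8 = 4/2^8
|error| ≤ 0.0156250000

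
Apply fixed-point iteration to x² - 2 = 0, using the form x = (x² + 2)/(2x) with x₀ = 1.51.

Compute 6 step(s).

Equation: x² - 2 = 0
Fixed-point form: x = (x² + 2)/(2x)
x₀ = 1.51

x_1 = g(1.510000) = 1.417252
x_2 = g(1.417252) = 1.414217
x_3 = g(1.414217) = 1.414214
x_4 = g(1.414214) = 1.414214
x_5 = g(1.414214) = 1.414214
x_6 = g(1.414214) = 1.414214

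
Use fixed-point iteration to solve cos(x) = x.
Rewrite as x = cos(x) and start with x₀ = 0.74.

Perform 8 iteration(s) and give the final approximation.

Equation: cos(x) = x
Fixed-point form: x = cos(x)
x₀ = 0.74

x_1 = g(0.740000) = 0.738469
x_2 = g(0.738469) = 0.739500
x_3 = g(0.739500) = 0.738805
x_4 = g(0.738805) = 0.739274
x_5 = g(0.739274) = 0.738958
x_6 = g(0.738958) = 0.739171
x_7 = g(0.739171) = 0.739028
x_8 = g(0.739028) = 0.739124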